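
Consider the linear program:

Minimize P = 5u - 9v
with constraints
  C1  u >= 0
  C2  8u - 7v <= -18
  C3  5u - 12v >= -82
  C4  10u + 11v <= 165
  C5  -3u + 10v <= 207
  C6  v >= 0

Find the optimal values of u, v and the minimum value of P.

Feasible corners and P = 5u - 9v:
  (0, 18/7) → P = -162/7
  (0, 41/6) → P = -123/2
  (358/61, 566/61) → P = -3304/61

u = 0, v = 41/6, minimum P = -123/2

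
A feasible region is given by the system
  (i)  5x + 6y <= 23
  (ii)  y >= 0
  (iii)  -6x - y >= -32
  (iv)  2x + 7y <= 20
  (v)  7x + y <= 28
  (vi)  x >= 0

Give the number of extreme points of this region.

5

Of the 15 pairwise boundary intersections, those satisfying every inequality are:
  (41/23, 54/23)
  (145/37, 21/37)
  (4, 0)
  (0, 0)
  (0, 20/7)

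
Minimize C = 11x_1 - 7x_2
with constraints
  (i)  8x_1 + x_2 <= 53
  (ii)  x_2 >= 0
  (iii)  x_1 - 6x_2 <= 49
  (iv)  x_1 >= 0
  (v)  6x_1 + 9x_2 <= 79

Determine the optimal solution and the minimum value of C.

Extreme points and C = 11x_1 - 7x_2:
  (53/8, 0) → C = 583/8
  (199/33, 157/33) → C = 1090/33
  (0, 0) → C = 0
  (0, 79/9) → C = -553/9

The optimum lies where x_1 = 0 and 6x_1 + 9x_2 = 79.
Solving simultaneously gives x_1 = 0, x_2 = 79/9.

x_1 = 0, x_2 = 79/9, minimum C = -553/9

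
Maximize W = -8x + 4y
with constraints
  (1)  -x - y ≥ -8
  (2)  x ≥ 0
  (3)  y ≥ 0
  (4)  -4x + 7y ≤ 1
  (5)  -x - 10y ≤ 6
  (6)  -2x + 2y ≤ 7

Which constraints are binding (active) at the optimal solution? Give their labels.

(2) and (4)

Vertices and W = -8x + 4y:
  (8, 0) → W = -64
  (5, 3) → W = -28
  (0, 0) → W = 0
  (0, 1/7) → W = 4/7

The maximum is at (0, 1/7). Substituting into each constraint, equality holds for (2) and (4); the remaining constraints have slack.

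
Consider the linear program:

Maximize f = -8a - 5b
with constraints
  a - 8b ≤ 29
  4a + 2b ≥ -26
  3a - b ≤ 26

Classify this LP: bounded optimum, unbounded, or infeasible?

bounded optimum

Vertices and f = -8a - 5b:
  (-75/17, -71/17) → f = 955/17
  (179/23, -61/23) → f = -49
The feasible region has finitely many vertices and no improving ray; the maximum is 955/17 at (-75/17, -71/17).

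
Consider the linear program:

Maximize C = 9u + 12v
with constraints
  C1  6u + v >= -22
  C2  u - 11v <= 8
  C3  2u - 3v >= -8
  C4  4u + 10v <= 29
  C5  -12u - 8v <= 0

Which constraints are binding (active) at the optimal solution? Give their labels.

C2 and C4

Feasible corners and C = 9u + 12v:
  (133/18, -1/18) → C = 395/6
  (16/35, -24/35) → C = -144/35
  (7/32, 45/16) → C = 1143/32
  (-16/13, 24/13) → C = 144/13

The maximum is at (133/18, -1/18). Substituting into each constraint, equality holds for C2 and C4; the remaining constraints have slack.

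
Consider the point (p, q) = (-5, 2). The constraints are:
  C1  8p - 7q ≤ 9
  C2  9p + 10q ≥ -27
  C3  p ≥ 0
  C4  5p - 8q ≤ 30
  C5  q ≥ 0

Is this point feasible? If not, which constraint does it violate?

not feasible — violates C3

Constraint C3: p = -5, which is not ≥ 0. All other constraints are satisfied.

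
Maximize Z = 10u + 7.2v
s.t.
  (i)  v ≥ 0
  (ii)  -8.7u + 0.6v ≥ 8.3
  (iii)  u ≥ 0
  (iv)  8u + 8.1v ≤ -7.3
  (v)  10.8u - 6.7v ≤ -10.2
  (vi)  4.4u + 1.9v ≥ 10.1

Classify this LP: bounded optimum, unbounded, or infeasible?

The boundaries -8.7u + 0.6v = 8.3 and u = 0 meet at (0, 83/6), but that point violates 8u + 8.1v ≤ -7.3. Every candidate vertex is excluded by some other constraint, so the feasible region is empty.

infeasible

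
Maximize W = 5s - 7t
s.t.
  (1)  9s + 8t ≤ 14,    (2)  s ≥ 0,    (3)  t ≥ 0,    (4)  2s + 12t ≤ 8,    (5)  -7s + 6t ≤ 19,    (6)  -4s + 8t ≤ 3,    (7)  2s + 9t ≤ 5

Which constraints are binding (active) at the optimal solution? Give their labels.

Vertices and W = 5s - 7t:
  (14/9, 0) → W = 70/9
  (86/65, 17/65) → W = 311/65
  (0, 0) → W = 0
  (0, 3/8) → W = -21/8
  (1/4, 1/2) → W = -9/4

The maximum is at (14/9, 0). Substituting into each constraint, equality holds for (1) and (3); the remaining constraints have slack.

(1) and (3)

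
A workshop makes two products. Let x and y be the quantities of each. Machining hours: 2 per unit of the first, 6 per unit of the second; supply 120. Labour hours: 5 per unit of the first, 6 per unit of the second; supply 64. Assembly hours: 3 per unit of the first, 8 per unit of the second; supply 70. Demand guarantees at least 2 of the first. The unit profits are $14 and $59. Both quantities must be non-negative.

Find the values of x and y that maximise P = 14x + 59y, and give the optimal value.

Vertices and P = 14x + 59y:
  (64/5, 0) → P = 896/5
  (2, 0) → P = 28
  (46/11, 79/11) → P = 5305/11
  (2, 8) → P = 500

The binding constraints are 3x + 8y = 70 and x = 2.
Solving simultaneously gives x = 2, y = 8.

x = 2, y = 8, maximum P = 500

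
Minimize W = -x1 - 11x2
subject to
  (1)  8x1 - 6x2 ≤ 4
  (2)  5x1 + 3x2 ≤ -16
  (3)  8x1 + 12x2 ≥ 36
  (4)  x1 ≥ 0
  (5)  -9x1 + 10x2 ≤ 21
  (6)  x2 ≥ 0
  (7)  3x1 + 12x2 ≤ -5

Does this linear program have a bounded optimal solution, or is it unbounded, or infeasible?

infeasible

The boundaries x2 = 0 and 3x1 + 12x2 = -5 meet at (-5/3, 0), but that point violates 5x1 + 3x2 ≤ -16. Every candidate vertex is excluded by some other constraint, so the feasible region is empty.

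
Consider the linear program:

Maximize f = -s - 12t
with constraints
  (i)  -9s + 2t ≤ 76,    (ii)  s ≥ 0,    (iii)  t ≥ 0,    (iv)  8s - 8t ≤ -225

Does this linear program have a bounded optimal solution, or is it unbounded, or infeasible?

bounded optimum

Vertices and f = -s - 12t:
  (0, 38) → f = -456
  (0, 225/8) → f = -675/2
The feasible region has finitely many vertices and no improving ray; the maximum is -675/2 at (0, 225/8).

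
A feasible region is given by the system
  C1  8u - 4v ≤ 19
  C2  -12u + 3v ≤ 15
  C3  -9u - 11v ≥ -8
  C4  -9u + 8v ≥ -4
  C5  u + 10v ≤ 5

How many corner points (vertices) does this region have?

Of the 10 pairwise boundary intersections, those satisfying every inequality are:
  (-44/23, -61/23)
  (-45/41, 25/41)
  (12/19, 4/19)
  (25/79, 37/79)

4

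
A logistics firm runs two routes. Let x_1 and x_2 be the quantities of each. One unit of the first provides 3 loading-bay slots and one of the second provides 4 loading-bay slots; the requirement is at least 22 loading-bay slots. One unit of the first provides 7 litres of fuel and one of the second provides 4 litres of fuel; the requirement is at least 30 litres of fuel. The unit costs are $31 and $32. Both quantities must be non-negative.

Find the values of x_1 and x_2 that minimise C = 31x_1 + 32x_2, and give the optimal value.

x_1 = 2, x_2 = 4, minimum C = 190

Vertices and C = 31x_1 + 32x_2:
  (0, 15/2) → C = 240
  (22/3, 0) → C = 682/3
  (2, 4) → C = 190
The feasible region is unbounded (it extends along (0, 1), (1, 0)), but C strictly increases along every unbounded feasible direction, so there is no improving ray and the minimum is attained at a vertex.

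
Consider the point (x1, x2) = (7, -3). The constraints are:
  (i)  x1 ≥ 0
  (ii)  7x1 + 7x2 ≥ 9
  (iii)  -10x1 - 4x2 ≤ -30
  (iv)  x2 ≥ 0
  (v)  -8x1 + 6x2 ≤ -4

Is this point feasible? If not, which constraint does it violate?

not feasible — violates (iv)

Constraint (iv): x2 = -3, which is not ≥ 0. All other constraints are satisfied.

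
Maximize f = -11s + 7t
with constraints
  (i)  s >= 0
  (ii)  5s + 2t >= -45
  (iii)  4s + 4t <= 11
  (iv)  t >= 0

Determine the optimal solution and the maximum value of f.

Feasible corners and f = -11s + 7t:
  (0, 11/4) → f = 77/4
  (0, 0) → f = 0
  (11/4, 0) → f = -121/4

At the optimal vertex, s = 0 and 4s + 4t = 11.
Solving simultaneously gives s = 0, t = 11/4.

s = 0, t = 11/4, maximum f = 77/4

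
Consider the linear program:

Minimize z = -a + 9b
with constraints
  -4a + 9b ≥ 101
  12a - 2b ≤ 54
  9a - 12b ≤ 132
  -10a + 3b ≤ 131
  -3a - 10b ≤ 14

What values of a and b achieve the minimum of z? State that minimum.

a = -146/13, b = 81/13, minimum z = 875/13

Extreme points and z = -a + 9b:
  (172/25, 357/25) → z = 3041/25
  (-146/13, 81/13) → z = 875/13
  (53/2, 132) → z = 2323/2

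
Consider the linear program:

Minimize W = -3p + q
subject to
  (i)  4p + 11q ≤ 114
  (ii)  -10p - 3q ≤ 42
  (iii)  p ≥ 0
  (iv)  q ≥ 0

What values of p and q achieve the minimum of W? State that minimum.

p = 57/2, q = 0, minimum W = -171/2

Vertices and W = -3p + q:
  (0, 114/11) → W = 114/11
  (57/2, 0) → W = -171/2
  (0, 0) → W = 0

At the optimal vertex, 4p + 11q = 114 and q = 0.
Solving simultaneously gives p = 57/2, q = 0.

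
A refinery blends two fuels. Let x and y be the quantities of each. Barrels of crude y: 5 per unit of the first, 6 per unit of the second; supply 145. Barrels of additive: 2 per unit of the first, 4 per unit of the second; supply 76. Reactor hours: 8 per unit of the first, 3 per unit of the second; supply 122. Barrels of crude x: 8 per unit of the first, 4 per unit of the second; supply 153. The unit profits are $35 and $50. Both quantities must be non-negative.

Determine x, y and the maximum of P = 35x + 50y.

The binding constraints are 2x + 4y = 76 and 8x + 3y = 122.
Solving simultaneously gives x = 10, y = 14.

x = 10, y = 14, maximum P = 1050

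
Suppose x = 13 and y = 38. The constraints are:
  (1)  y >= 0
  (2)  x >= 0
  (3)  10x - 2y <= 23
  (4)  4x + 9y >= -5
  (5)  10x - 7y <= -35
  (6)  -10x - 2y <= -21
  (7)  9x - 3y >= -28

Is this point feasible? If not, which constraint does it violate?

Constraint (3): 10x - 2y = 54, which is not ≤ 23. All other constraints are satisfied.

not feasible — violates (3)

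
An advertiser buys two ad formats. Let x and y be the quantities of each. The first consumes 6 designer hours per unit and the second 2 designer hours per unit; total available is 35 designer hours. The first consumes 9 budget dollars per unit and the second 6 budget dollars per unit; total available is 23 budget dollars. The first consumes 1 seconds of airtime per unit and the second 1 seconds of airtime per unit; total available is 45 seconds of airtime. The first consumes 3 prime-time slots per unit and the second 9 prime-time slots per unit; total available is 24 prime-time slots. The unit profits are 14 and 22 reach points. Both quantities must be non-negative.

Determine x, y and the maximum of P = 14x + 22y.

x = 1, y = 7/3, maximum P = 196/3

Corner points and P = 14x + 22y:
  (0, 0) → P = 0
  (0, 8/3) → P = 176/3
  (23/9, 0) → P = 322/9
  (1, 7/3) → P = 196/3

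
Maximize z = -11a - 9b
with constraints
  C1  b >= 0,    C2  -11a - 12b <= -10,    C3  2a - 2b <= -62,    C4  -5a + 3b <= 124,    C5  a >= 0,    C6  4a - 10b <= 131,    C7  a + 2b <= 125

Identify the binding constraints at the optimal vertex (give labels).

C3 and C5

Extreme points and z = -11a - 9b:
  (0, 31) → z = -279
  (21, 52) → z = -699
  (0, 124/3) → z = -372
  (127/13, 749/13) → z = -626

The maximum is at (0, 31). Substituting into each constraint, equality holds for C3 and C5; the remaining constraints have slack.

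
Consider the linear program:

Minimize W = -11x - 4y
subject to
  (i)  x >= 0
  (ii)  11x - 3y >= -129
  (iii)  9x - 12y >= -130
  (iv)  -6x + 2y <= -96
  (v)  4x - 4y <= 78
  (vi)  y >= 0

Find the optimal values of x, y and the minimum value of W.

Extreme points and W = -11x - 4y:
  (706/27, 274/9) → W = -11054/27
  (364/3, 611/6) → W = -1742
  (16, 0) → W = -176
  (39/2, 0) → W = -429/2

At the optimal vertex, 9x - 12y = -130 and 4x - 4y = 78.
Solving simultaneously gives x = 364/3, y = 611/6.

x = 364/3, y = 611/6, minimum W = -1742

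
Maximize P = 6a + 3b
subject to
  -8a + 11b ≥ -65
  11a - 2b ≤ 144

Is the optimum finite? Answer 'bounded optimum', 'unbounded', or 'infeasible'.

From the feasible point (1454/105, 437/105), moving in the direction (2, 11) keeps every constraint satisfied while P increases without bound.

unbounded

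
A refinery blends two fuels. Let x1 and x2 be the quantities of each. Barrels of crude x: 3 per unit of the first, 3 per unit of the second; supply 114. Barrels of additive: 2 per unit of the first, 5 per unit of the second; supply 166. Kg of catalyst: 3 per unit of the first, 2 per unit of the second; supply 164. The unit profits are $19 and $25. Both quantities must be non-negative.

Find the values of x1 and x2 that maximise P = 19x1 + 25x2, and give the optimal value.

x1 = 8, x2 = 30, maximum P = 902

Corner points and P = 19x1 + 25x2:
  (0, 0) → P = 0
  (0, 166/5) → P = 830
  (38, 0) → P = 722
  (8, 30) → P = 902

The optimum lies where 3x1 + 3x2 = 114 and 2x1 + 5x2 = 166.
Solving simultaneously gives x1 = 8, x2 = 30.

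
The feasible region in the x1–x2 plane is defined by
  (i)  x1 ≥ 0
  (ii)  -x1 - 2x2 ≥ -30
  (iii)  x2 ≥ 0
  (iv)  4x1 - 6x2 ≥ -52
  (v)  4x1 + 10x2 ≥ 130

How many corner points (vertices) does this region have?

3

The feasible vertices (each the meet of two boundaries and inside every other half-plane) are:
  (38/7, 86/7)
  (20, 5)
  (65/16, 91/8)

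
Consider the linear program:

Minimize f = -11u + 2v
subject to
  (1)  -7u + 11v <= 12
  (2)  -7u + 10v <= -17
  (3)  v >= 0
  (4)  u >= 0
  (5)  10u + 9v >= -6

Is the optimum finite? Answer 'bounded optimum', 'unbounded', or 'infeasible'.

unbounded

From the feasible point (307/7, 29), moving in the direction (11, 7) keeps every constraint satisfied while f decreases without bound.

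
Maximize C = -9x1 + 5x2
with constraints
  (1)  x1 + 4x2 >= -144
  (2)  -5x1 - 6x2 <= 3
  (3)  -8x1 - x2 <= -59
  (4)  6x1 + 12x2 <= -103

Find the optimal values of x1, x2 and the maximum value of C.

x1 = 97/4, x2 = -497/24, maximum C = -7723/24

Vertices and C = -9x1 + 5x2:
  (426/7, -717/14) → C = -11253/14
  (329/3, -761/12) → C = -15649/12
  (97/4, -497/24) → C = -7723/24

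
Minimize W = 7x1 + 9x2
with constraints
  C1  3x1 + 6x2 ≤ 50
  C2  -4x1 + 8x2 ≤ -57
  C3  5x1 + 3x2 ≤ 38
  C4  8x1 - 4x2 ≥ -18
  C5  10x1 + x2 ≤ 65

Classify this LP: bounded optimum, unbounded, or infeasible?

unbounded

From the feasible point (-31/4, -11), moving in the direction (1, -10) keeps every constraint satisfied while W decreases without bound.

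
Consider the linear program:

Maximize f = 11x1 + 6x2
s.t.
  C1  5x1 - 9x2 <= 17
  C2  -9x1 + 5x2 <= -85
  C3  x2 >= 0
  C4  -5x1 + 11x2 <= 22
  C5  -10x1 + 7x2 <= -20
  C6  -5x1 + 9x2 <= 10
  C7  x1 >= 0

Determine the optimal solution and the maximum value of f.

Extreme points and f = 11x1 + 6x2:
  (85/7, 34/7) → f = 1139/7
  (77/2, 39/2) → f = 1081/2
  (1045/74, 623/74) → f = 15233/74

x1 = 77/2, x2 = 39/2, maximum f = 1081/2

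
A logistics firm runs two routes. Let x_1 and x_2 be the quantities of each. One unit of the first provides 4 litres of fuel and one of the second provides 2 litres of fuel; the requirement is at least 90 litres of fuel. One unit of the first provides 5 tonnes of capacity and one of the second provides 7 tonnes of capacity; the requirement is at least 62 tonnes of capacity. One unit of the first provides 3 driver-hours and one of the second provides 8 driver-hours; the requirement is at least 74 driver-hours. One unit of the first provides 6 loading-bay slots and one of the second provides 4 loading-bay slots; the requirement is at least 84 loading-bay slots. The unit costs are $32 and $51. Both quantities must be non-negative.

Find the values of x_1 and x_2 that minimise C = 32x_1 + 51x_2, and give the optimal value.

Vertices and C = 32x_1 + 51x_2:
  (0, 45) → C = 2295
  (74/3, 0) → C = 2368/3
  (22, 1) → C = 755
The feasible region is unbounded (it extends along (0, 1), (1, 0)), but C strictly increases along every unbounded feasible direction, so there is no improving ray and the minimum is attained at a vertex.

At the optimal vertex, 4x_1 + 2x_2 = 90 and 3x_1 + 8x_2 = 74.
Solving simultaneously gives x_1 = 22, x_2 = 1.

x_1 = 22, x_2 = 1, minimum C = 755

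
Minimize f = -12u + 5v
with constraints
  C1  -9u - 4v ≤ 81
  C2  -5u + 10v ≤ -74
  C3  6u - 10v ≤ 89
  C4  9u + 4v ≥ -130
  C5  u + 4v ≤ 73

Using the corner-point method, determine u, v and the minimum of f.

u = 15, v = 1/10, minimum f = -359/2

The optimum lies where -5u + 10v = -74 and 6u - 10v = 89.
Solving simultaneously gives u = 15, v = 1/10.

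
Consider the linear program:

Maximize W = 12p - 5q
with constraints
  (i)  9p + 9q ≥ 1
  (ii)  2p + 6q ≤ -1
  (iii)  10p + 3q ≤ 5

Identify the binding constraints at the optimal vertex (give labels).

(i) and (iii)

Feasible corners and W = 12p - 5q:
  (5/12, -11/36) → W = 235/36
  (2/3, -5/9) → W = 97/9
  (11/18, -10/27) → W = 248/27

The maximum is at (2/3, -5/9). Substituting into each constraint, equality holds for (i) and (iii); the remaining constraints have slack.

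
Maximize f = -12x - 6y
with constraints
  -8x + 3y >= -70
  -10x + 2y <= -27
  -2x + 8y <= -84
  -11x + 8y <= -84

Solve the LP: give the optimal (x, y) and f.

x = -59/14, y = -242/7, maximum f = 258

Corner points and f = -12x - 6y:
  (-59/14, -242/7) → f = 258
  (154/29, -266/29) → f = -252/29
  (12/19, -393/38) → f = 1035/19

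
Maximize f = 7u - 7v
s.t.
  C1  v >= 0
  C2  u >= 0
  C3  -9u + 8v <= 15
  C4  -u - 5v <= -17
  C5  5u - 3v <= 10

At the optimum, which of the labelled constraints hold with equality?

C4 and C5

Corner points and f = 7u - 7v:
  (61/53, 168/53) → f = -749/53
  (125/13, 165/13) → f = -280/13
  (101/28, 75/28) → f = 13/2

The maximum is at (101/28, 75/28). Substituting into each constraint, equality holds for C4 and C5; the remaining constraints have slack.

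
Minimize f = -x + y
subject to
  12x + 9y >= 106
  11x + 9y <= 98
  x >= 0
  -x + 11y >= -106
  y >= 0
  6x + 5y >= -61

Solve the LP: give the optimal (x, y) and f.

Vertices and f = -x + y:
  (8, 10/9) → f = -62/9
  (53/6, 0) → f = -53/6
  (98/11, 0) → f = -98/11

The optimum lies where 11x + 9y = 98 and y = 0.
Solving simultaneously gives x = 98/11, y = 0.

x = 98/11, y = 0, minimum f = -98/11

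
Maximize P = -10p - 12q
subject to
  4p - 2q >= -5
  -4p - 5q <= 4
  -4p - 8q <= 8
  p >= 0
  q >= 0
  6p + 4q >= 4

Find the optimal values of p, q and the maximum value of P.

p = 2/3, q = 0, maximum P = -20/3

Extreme points and P = -10p - 12q:
  (0, 5/2) → P = -30
  (0, 1) → P = -12
  (2/3, 0) → P = -20/3
The feasible region is unbounded (it extends along (1, 2), (1, 0)), but P strictly decreases along every unbounded feasible direction, so there is no improving ray and the maximum is attained at a vertex.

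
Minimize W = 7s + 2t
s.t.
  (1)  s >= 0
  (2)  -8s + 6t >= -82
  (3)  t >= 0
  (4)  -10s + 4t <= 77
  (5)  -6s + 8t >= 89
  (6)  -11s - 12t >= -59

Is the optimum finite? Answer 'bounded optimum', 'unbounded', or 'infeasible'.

The boundaries s = 0 and t = 0 meet at (0, 0), but that point violates -6s + 8t ≥ 89. Every candidate vertex is excluded by some other constraint, so the feasible region is empty.

infeasible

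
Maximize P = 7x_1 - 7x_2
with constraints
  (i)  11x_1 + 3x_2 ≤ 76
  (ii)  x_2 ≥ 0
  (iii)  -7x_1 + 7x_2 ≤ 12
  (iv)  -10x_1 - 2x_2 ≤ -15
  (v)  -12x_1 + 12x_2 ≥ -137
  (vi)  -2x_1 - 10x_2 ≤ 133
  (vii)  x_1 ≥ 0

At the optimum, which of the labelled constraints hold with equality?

(i) and (ii)

Vertices and P = 7x_1 - 7x_2:
  (76/11, 0) → P = 532/11
  (248/49, 332/49) → P = -12
  (3/2, 0) → P = 21/2
  (27/28, 75/28) → P = -12

The maximum is at (76/11, 0). Substituting into each constraint, equality holds for (i) and (ii); the remaining constraints have slack.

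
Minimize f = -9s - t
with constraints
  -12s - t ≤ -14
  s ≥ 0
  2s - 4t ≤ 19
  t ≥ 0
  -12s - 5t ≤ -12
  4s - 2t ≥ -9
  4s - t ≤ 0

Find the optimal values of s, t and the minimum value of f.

Feasible corners and f = -9s - t:
  (19/28, 41/7) → f = -335/28
  (7/8, 7/2) → f = -91/8
  (9/4, 9) → f = -117/4

At the optimal vertex, 4s - 2t = -9 and 4s - t = 0.
Solving simultaneously gives s = 9/4, t = 9.

s = 9/4, t = 9, minimum f = -117/4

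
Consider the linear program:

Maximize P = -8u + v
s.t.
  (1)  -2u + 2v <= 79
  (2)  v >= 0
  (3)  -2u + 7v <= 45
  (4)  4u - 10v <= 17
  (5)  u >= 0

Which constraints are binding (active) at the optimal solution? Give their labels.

Vertices and P = -8u + v:
  (17/4, 0) → P = -34
  (0, 0) → P = 0
  (569/8, 107/4) → P = -2169/4
  (0, 45/7) → P = 45/7

The maximum is at (0, 45/7). Substituting into each constraint, equality holds for (3) and (5); the remaining constraints have slack.

(3) and (5)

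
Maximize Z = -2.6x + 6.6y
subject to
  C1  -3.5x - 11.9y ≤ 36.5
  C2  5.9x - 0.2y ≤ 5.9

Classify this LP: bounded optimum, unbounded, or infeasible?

From the feasible point (6291/7091, -23600/7091), moving in the direction (-11.9, 3.5) keeps every constraint satisfied while Z increases without bound.

unbounded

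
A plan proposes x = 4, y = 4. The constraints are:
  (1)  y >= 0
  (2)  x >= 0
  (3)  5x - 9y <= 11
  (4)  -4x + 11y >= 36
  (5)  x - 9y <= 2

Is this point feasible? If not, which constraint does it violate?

Constraint (4): -4x + 11y = 28, which is not ≥ 36. All other constraints are satisfied.

not feasible — violates (4)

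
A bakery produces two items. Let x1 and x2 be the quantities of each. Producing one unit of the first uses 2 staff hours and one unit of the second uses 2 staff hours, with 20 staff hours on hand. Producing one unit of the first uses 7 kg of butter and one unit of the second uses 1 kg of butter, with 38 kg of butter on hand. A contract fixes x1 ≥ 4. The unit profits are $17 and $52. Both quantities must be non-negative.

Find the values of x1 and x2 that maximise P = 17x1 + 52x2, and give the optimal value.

Extreme points and P = 17x1 + 52x2:
  (38/7, 0) → P = 646/7
  (4, 0) → P = 68
  (14/3, 16/3) → P = 1070/3
  (4, 6) → P = 380

The binding constraints are 2x1 + 2x2 = 20 and x1 = 4.
Solving simultaneously gives x1 = 4, x2 = 6.

x1 = 4, x2 = 6, maximum P = 380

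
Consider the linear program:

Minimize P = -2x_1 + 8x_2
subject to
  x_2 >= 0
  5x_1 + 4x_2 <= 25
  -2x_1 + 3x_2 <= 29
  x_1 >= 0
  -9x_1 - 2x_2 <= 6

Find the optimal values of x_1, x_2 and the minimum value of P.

x_1 = 5, x_2 = 0, minimum P = -10

Vertices and P = -2x_1 + 8x_2:
  (5, 0) → P = -10
  (0, 0) → P = 0
  (0, 25/4) → P = 50

The optimum lies where x_2 = 0 and 5x_1 + 4x_2 = 25.
Solving simultaneously gives x_1 = 5, x_2 = 0.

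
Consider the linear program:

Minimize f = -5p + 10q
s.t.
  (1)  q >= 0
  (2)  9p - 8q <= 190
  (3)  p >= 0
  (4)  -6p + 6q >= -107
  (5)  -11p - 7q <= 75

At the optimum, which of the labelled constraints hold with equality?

Vertices and f = -5p + 10q:
  (0, 0) → f = 0
  (107/6, 0) → f = -535/6
  (142/3, 59/2) → f = 175/3
The feasible region is unbounded (it extends along (0, 1), (8, 9)), but f strictly increases along every unbounded feasible direction, so there is no improving ray and the minimum is attained at a vertex.

The minimum is at (107/6, 0). Substituting into each constraint, equality holds for (1) and (4); the remaining constraints have slack.

(1) and (4)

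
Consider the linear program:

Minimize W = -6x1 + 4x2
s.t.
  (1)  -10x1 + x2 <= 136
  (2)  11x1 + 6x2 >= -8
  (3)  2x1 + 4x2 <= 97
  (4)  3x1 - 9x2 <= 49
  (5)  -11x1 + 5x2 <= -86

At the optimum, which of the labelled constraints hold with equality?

(3) and (4)

Extreme points and W = -6x1 + 4x2:
  (1069/30, 193/30) → W = -2821/15
  (829/54, 895/54) → W = -697/27
  (529/84, -281/84) → W = -307/6

The minimum is at (1069/30, 193/30). Substituting into each constraint, equality holds for (3) and (4); the remaining constraints have slack.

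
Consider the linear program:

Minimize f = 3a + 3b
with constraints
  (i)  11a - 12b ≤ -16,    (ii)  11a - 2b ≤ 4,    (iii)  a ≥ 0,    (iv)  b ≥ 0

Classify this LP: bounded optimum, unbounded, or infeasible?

bounded optimum

Extreme points and f = 3a + 3b:
  (8/11, 2) → f = 90/11
  (0, 4/3) → f = 4
The feasible region has finitely many vertices and no improving ray; the minimum is 4 at (0, 4/3).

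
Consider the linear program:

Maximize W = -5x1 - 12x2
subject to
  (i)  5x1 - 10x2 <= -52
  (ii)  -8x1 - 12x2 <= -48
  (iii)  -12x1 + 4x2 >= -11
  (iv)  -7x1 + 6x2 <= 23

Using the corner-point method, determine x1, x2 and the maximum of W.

Corner points and W = -5x1 - 12x2:
  (159/50, 679/100) → W = -4869/50
  (41/20, 249/40) → W = -1699/20
  (79/22, 353/44) → W = -2513/22

The optimum lies where 5x1 - 10x2 = -52 and -7x1 + 6x2 = 23.
Solving simultaneously gives x1 = 41/20, x2 = 249/40.

x1 = 41/20, x2 = 249/40, maximum W = -1699/20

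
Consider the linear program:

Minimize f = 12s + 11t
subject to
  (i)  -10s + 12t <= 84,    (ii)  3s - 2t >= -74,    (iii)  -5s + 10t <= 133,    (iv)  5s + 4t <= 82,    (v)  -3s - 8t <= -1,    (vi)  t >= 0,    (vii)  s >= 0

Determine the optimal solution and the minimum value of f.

s = 0, t = 1/8, minimum f = 11/8

Corner points and f = 12s + 11t:
  (162/25, 62/5) → f = 5354/25
  (0, 7) → f = 77
  (82/5, 0) → f = 984/5
  (1/3, 0) → f = 4
  (0, 1/8) → f = 11/8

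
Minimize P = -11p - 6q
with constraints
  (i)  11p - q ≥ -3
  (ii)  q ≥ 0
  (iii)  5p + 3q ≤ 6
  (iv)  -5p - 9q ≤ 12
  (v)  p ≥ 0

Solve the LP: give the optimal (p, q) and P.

Vertices and P = -11p - 6q:
  (6/5, 0) → P = -66/5
  (0, 0) → P = 0
  (0, 2) → P = -12

p = 6/5, q = 0, minimum P = -66/5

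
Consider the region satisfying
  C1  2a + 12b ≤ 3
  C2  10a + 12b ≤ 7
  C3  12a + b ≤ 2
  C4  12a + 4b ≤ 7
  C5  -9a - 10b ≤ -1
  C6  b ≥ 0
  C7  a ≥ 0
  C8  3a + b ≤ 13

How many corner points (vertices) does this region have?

Pairwise boundary intersections that survive every other constraint:
  (21/142, 16/71)
  (0, 1/4)
  (1/6, 0)
  (1/9, 0)
  (0, 1/10)

5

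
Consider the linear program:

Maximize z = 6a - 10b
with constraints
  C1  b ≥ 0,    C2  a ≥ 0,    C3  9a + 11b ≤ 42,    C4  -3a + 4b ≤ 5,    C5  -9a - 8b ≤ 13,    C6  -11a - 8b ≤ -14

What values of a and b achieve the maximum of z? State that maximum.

a = 14/3, b = 0, maximum z = 28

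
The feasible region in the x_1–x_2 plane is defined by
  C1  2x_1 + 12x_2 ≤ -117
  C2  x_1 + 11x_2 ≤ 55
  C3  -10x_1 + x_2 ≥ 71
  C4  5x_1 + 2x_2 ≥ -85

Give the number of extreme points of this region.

Intersecting each pair of boundary lines and keeping only the points that satisfy every inequality leaves:
  (-969/122, -514/61)
  (-393/28, -415/56)
  (-227/25, -99/5)

3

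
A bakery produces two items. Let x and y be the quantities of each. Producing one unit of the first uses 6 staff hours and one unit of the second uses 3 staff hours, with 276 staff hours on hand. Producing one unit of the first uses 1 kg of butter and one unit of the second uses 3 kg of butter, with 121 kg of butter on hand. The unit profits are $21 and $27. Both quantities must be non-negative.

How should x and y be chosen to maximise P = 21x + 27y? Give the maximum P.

Extreme points and P = 21x + 27y:
  (0, 0) → P = 0
  (0, 121/3) → P = 1089
  (46, 0) → P = 966
  (31, 30) → P = 1461

The optimum lies where 6x + 3y = 276 and x + 3y = 121.
Solving simultaneously gives x = 31, y = 30.

x = 31, y = 30, maximum P = 1461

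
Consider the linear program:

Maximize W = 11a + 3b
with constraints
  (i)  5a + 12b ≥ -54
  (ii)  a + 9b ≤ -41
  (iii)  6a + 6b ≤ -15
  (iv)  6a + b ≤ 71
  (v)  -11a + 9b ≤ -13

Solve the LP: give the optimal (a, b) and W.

Corner points and W = 11a + 3b:
  (2/11, -151/33) → W = -129/11
  (24/7, -83/14) → W = 279/14
  (37/16, -77/16) → W = 11

a = 24/7, b = -83/14, maximum W = 279/14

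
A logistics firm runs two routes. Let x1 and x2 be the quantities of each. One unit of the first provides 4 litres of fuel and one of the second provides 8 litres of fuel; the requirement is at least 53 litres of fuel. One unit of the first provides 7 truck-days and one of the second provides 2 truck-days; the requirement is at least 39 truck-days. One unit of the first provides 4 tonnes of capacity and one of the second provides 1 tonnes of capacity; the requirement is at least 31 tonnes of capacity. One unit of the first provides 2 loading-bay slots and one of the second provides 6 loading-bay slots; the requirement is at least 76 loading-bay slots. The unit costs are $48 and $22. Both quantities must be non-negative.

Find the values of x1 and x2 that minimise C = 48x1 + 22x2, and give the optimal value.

The feasible region is unbounded (it extends along (0, 1), (1, 0)), but C strictly increases along every unbounded feasible direction, so there is no improving ray and the minimum is attained at a vertex.

The binding constraints are 4x1 + x2 = 31 and 2x1 + 6x2 = 76.
Solving simultaneously gives x1 = 5, x2 = 11.

x1 = 5, x2 = 11, minimum C = 482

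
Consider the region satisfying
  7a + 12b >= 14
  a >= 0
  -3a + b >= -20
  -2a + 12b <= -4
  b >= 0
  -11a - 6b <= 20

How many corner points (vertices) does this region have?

3

Intersecting each pair of boundary lines and keeping only the points that satisfy every inequality leaves:
  (2, 0)
  (118/17, 14/17)
  (20/3, 0)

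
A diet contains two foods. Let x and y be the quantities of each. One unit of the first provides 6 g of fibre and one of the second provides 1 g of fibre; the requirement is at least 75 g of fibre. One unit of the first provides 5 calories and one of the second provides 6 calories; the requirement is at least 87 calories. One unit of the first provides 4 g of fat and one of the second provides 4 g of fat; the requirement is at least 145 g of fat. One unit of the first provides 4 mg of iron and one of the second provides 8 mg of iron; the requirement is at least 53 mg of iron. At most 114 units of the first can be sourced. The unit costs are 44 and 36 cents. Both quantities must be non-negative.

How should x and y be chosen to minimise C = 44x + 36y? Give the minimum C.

Vertices and C = 44x + 36y:
  (0, 75) → C = 2700
  (145/4, 0) → C = 1595
  (114, 0) → C = 5016
  (31/4, 57/2) → C = 1367
The feasible region is unbounded (it extends along (0, 1)), but C strictly increases along every unbounded feasible direction, so there is no improving ray and the minimum is attained at a vertex.

x = 31/4, y = 57/2, minimum C = 1367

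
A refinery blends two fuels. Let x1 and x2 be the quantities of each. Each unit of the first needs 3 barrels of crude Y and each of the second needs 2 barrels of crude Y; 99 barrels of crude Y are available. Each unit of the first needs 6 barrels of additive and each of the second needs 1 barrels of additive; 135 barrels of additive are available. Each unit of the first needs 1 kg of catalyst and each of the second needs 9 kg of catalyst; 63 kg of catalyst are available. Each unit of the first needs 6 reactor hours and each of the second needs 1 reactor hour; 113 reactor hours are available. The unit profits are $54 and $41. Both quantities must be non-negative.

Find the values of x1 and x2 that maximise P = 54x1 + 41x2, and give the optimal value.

x1 = 18, x2 = 5, maximum P = 1177

Vertices and P = 54x1 + 41x2:
  (0, 0) → P = 0
  (0, 7) → P = 287
  (113/6, 0) → P = 1017
  (18, 5) → P = 1177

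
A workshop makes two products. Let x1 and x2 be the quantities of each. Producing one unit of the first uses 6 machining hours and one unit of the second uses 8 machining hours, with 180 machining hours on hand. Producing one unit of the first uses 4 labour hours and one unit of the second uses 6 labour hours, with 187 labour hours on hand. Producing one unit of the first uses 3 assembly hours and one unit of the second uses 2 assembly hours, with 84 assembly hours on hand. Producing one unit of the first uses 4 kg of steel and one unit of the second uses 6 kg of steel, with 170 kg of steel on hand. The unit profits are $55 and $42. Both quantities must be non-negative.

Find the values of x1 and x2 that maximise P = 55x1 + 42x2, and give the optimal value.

x1 = 26, x2 = 3, maximum P = 1556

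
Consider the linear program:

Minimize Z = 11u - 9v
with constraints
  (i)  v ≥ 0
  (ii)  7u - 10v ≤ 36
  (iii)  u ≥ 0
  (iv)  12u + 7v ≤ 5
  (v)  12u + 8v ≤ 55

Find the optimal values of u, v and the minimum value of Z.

u = 0, v = 5/7, minimum Z = -45/7

Feasible corners and Z = 11u - 9v:
  (0, 0) → Z = 0
  (5/12, 0) → Z = 55/12
  (0, 5/7) → Z = -45/7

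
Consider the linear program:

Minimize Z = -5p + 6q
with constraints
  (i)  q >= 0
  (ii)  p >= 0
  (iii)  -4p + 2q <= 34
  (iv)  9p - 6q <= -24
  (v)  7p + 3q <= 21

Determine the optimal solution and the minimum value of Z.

p = 0, q = 4, minimum Z = 24

Vertices and Z = -5p + 6q:
  (0, 4) → Z = 24
  (0, 7) → Z = 42
  (18/23, 119/23) → Z = 624/23

The binding constraints are p = 0 and 9p - 6q = -24.
Solving simultaneously gives p = 0, q = 4.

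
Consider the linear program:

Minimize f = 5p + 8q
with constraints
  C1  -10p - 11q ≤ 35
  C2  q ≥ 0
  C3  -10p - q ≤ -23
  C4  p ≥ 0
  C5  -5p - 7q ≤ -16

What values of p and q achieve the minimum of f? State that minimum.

p = 16/5, q = 0, minimum f = 16

The feasible region is unbounded (it extends along (0, 1), (1, 0)), but f strictly increases along every unbounded feasible direction, so there is no improving ray and the minimum is attained at a vertex.

The binding constraints are q = 0 and -5p - 7q = -16.
Solving simultaneously gives p = 16/5, q = 0.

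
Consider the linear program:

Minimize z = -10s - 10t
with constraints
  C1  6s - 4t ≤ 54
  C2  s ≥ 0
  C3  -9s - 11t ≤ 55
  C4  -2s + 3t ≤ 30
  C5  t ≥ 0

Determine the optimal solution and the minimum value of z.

At the optimal vertex, 6s - 4t = 54 and -2s + 3t = 30.
Solving simultaneously gives s = 141/5, t = 144/5.

s = 141/5, t = 144/5, minimum z = -570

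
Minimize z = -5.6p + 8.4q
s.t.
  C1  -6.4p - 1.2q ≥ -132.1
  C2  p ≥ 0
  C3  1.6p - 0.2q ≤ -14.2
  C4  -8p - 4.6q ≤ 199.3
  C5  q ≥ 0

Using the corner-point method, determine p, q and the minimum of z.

p = 0, q = 71, minimum z = 596.4

Extreme points and z = -5.6p + 8.4q:
  (0, 1321/12) → z = 9247/10
  (469/160, 1889/20) → z = 155393/200
  (0, 71) → z = 2982/5

At the optimal vertex, p = 0 and 1.6p - 0.2q = -14.2.
Solving simultaneously gives p = 0, q = 71.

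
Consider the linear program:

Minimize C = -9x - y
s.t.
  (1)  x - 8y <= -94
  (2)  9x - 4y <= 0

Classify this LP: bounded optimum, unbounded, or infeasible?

unbounded

From the feasible point (94/17, 423/34), moving in the direction (4, 9) keeps every constraint satisfied while C decreases without bound.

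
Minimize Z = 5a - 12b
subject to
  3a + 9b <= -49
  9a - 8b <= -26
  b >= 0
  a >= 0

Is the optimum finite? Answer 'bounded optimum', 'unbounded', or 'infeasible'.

infeasible

The boundaries 3a + 9b = -49 and b = 0 meet at (-49/3, 0), but that point violates a ≥ 0. Every candidate vertex is excluded by some other constraint, so the feasible region is empty.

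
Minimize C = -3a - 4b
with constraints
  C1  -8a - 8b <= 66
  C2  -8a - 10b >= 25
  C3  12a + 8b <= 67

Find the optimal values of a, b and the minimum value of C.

a = -115/4, b = 41/2, minimum C = 17/4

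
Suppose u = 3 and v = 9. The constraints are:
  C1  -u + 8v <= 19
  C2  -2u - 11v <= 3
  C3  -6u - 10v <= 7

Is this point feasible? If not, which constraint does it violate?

Constraint C1: -u + 8v = 69, which is not ≤ 19. All other constraints are satisfied.

not feasible — violates C1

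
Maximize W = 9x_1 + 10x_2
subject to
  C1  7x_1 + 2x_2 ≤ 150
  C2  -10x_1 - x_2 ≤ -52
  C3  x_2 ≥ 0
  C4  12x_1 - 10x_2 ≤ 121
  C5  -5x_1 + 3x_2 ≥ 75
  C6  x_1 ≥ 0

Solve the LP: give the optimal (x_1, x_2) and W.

x_1 = 0, x_2 = 75, maximum W = 750

Feasible corners and W = 9x_1 + 10x_2:
  (300/31, 1275/31) → W = 15450/31
  (0, 75) → W = 750
  (81/35, 202/7) → W = 1547/5
  (0, 52) → W = 520

The optimum lies where 7x_1 + 2x_2 = 150 and x_1 = 0.
Solving simultaneously gives x_1 = 0, x_2 = 75.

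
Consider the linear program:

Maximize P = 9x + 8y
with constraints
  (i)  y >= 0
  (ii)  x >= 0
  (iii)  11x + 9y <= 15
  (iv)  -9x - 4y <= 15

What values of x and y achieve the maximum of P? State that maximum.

x = 0, y = 5/3, maximum P = 40/3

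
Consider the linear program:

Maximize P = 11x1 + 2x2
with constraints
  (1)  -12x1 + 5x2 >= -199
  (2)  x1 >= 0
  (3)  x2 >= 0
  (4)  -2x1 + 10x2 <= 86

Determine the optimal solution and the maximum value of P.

x1 = 22, x2 = 13, maximum P = 268

Feasible corners and P = 11x1 + 2x2:
  (199/12, 0) → P = 2189/12
  (22, 13) → P = 268
  (0, 0) → P = 0
  (0, 43/5) → P = 86/5

The optimum lies where -12x1 + 5x2 = -199 and -2x1 + 10x2 = 86.
Solving simultaneously gives x1 = 22, x2 = 13.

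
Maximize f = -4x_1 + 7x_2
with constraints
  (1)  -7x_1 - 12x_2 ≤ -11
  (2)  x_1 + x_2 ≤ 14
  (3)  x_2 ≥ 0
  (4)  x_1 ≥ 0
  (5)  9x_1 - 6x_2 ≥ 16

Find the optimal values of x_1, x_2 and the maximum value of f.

x_1 = 20/3, x_2 = 22/3, maximum f = 74/3

Extreme points and f = -4x_1 + 7x_2:
  (14, 0) → f = -56
  (20/3, 22/3) → f = 74/3
  (16/9, 0) → f = -64/9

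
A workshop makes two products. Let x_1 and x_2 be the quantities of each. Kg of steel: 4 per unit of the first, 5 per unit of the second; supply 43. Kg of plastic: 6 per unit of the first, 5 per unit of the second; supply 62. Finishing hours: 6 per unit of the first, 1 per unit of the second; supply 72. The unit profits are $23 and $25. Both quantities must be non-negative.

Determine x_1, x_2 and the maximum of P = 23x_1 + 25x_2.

x_1 = 19/2, x_2 = 1, maximum P = 487/2

Feasible corners and P = 23x_1 + 25x_2:
  (0, 0) → P = 0
  (0, 43/5) → P = 215
  (31/3, 0) → P = 713/3
  (19/2, 1) → P = 487/2

The binding constraints are 4x_1 + 5x_2 = 43 and 6x_1 + 5x_2 = 62.
Solving simultaneously gives x_1 = 19/2, x_2 = 1.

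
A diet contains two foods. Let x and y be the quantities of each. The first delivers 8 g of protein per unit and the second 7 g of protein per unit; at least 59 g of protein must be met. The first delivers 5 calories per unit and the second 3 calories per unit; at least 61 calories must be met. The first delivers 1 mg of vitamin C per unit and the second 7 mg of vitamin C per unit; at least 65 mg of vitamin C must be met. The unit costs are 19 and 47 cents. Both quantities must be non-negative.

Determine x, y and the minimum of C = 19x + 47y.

The feasible region is unbounded (it extends along (0, 1), (1, 0)), but C strictly increases along every unbounded feasible direction, so there is no improving ray and the minimum is attained at a vertex.

x = 29/4, y = 33/4, minimum C = 1051/2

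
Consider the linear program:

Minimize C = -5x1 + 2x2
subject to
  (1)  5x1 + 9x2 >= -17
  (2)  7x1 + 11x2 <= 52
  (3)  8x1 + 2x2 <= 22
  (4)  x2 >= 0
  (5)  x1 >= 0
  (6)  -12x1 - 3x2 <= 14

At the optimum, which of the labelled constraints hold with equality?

(3) and (4)

Corner points and C = -5x1 + 2x2:
  (69/37, 131/37) → C = -83/37
  (0, 52/11) → C = 104/11
  (11/4, 0) → C = -55/4
  (0, 0) → C = 0

The minimum is at (11/4, 0). Substituting into each constraint, equality holds for (3) and (4); the remaining constraints have slack.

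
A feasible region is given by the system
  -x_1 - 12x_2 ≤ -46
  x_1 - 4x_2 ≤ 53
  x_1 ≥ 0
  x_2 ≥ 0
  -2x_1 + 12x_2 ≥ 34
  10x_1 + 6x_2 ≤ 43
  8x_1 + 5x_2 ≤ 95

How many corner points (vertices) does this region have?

Intersecting each pair of boundary lines and keeping only the points that satisfy every inequality leaves:
  (0, 23/6)
  (40/19, 139/38)
  (0, 43/6)

3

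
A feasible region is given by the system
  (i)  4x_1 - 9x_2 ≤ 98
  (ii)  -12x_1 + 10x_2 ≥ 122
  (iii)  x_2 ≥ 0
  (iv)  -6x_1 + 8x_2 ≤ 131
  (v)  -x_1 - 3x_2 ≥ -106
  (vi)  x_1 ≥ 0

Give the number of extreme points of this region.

3

Intersecting each pair of boundary lines and keeping only the points that satisfy every inequality leaves:
  (167/18, 70/3)
  (0, 61/5)
  (0, 131/8)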